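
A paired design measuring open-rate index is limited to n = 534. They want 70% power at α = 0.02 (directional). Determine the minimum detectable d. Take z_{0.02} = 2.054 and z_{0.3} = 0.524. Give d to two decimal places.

For a single sample (or paired design) of n = 534: d_min = (z_{α} + z_β)/√n.
z-sum = 2.054 + 0.524 = 2.578.
d_min = 2.578 / √534 = 2.578 / 23.108 = 0.112.

d_min ≈ 0.11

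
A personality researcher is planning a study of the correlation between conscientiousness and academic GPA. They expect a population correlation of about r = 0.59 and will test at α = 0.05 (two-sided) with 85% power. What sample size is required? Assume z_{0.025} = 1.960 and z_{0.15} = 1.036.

Fisher's z: C = ½·ln((1+r)/(1−r)) = ½·ln(3.8780) = 0.6777.
n = ((z_{α/2} + z_β)/C)² + 3.
(1.960 + 1.036) / 0.6777 = 2.996 / 0.6777 = 4.421.
n = 4.421² + 3 = 19.54 + 3 = 22.5.
Round up.

n = 23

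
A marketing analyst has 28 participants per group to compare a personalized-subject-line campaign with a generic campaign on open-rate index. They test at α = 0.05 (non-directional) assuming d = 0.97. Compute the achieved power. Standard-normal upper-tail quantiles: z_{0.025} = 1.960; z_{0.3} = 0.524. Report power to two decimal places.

For two equal groups, power = Φ(d·√(n/2) − z_{α/2}).
d·√(n/2) = 0.97 × √(28/2) = 0.97 × 3.742 = 3.629.
z_β = 3.629 − 1.960 = 1.669.
Power = Φ(1.669) = 0.952.

power ≈ 0.95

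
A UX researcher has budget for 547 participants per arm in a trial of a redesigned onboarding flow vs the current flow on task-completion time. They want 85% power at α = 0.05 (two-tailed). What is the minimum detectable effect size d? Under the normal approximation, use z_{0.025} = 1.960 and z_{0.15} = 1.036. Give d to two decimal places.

d_min ≈ 0.18

For two independent groups of n = 547 each: d_min = (z_{α/2} + z_β)·√(2/n).
z-sum = 1.960 + 1.036 = 2.996.
d_min = 2.996 × √(2/547) = 2.996 × 0.0605 = 0.181.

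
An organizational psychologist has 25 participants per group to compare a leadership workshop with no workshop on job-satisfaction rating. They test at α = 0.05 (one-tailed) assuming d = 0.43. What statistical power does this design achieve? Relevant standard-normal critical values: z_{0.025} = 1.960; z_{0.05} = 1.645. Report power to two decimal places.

power ≈ 0.45

For two equal groups, power = Φ(d·√(n/2) − z_{α}).
d·√(n/2) = 0.43 × √(25/2) = 0.43 × 3.536 = 1.520.
z_β = 1.520 − 1.645 = -0.125.
Power = Φ(-0.125) = 0.450.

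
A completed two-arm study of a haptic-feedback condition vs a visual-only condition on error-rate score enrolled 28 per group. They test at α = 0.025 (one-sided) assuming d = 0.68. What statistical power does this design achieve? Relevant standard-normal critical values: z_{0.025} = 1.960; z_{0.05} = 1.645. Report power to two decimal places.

power ≈ 0.72

For two equal groups, power = Φ(d·√(n/2) − z_{α}).
d·√(n/2) = 0.68 × √(28/2) = 0.68 × 3.742 = 2.544.
z_β = 2.544 − 1.960 = 0.584.
Power = Φ(0.584) = 0.720.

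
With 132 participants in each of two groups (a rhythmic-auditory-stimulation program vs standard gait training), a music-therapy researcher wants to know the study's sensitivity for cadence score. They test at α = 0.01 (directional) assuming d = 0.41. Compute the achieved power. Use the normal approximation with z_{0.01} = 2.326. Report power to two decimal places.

For two equal groups, power = Φ(d·√(n/2) − z_{α}).
d·√(n/2) = 0.41 × √(132/2) = 0.41 × 8.124 = 3.331.
z_β = 3.331 − 2.326 = 1.005.
Power = Φ(1.005) = 0.843.

power ≈ 0.84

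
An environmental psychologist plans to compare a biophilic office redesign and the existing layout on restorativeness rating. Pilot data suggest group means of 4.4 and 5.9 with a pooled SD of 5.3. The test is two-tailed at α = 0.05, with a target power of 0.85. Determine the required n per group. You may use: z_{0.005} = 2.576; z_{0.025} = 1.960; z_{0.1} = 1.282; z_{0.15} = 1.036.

n = 225 per group

Cohen's d = |M₁ − M₂| / SD_pooled = |4.4 − 5.9| / 5.3 = 1.5 / 5.3 = 0.283.
For two independent groups with equal n: n = 2·((z_{α/2} + z_β) / d)².
z_{α/2} + z_β = 1.960 + 1.036 = 2.996.
n = 2 × (2.996 / 0.283)² = 2 × 10.587² = 2 × 112.08 = 224.2.
Round up to the next whole participant.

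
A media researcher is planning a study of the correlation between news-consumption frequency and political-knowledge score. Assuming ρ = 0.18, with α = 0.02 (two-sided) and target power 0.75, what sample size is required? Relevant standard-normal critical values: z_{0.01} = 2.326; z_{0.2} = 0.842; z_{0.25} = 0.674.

Fisher's z: C = ½·ln((1+r)/(1−r)) = ½·ln(1.4390) = 0.1820.
n = ((z_{α/2} + z_β)/C)² + 3.
(2.326 + 0.674) / 0.1820 = 3.000 / 0.1820 = 16.484.
n = 16.484² + 3 = 271.71 + 3 = 274.7.
Round up.

n = 275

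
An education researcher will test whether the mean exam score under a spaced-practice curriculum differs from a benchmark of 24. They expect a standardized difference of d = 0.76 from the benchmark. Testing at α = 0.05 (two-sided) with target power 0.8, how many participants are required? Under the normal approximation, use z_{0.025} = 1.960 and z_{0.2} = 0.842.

For a one-sample test: n = ((z_{α/2} + z_β) / d)².
z_{α/2} + z_β = 1.960 + 0.842 = 2.802.
n = (2.802 / 0.76)² = 3.687² = 13.59.
Round up.

n = 14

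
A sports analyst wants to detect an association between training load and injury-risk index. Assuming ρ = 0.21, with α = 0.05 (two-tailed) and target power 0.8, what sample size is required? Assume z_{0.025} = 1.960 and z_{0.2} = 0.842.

n = 176

Fisher's z: C = ½·ln((1+r)/(1−r)) = ½·ln(1.5316) = 0.2132.
n = ((z_{α/2} + z_β)/C)² + 3.
(1.960 + 0.842) / 0.2132 = 2.802 / 0.2132 = 13.143.
n = 13.143² + 3 = 172.73 + 3 = 175.7.
Round up.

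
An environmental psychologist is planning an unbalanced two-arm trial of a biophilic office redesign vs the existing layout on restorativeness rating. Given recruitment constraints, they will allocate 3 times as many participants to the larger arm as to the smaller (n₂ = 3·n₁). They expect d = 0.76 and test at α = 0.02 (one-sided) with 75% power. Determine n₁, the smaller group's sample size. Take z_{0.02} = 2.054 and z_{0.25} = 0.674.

With allocation ratio k = n₂/n₁ = 3, Var(x̄₁−x̄₂) = σ²(1/n₁ + 1/(k·n₁)) = σ²·(k+1)/(k·n₁).
So n₁ = (1 + 1/k)·((z_{α} + z_β)/d)² = 1.333 × (2.728/0.76)².
n₁ = 1.333 × 12.88 = 17.2.
Round up: n₁ = 18, giving n₂ = 3 × 18 = 54.

n₁ = 18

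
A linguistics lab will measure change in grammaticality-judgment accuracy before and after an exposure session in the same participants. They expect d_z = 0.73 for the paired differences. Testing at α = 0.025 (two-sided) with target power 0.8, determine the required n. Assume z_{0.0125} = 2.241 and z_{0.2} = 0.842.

For a paired (one-sample on differences) test: n = ((z_{α/2} + z_β) / d)².
z_{α/2} + z_β = 2.241 + 0.842 = 3.083.
n = (3.083 / 0.73)² = 4.223² = 17.84.
Round up.

n = 18 pairs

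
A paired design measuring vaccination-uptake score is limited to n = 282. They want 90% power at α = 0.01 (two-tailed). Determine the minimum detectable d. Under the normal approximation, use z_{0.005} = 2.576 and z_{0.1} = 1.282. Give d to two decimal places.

For a single sample (or paired design) of n = 282: d_min = (z_{α/2} + z_β)/√n.
z-sum = 2.576 + 1.282 = 3.858.
d_min = 3.858 / √282 = 3.858 / 16.793 = 0.230.

d_min ≈ 0.23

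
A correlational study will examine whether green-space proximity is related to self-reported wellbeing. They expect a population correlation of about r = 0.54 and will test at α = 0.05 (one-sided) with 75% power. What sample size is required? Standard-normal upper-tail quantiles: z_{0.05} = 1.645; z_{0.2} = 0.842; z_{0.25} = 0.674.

n = 18

Fisher's z: C = ½·ln((1+r)/(1−r)) = ½·ln(3.3478) = 0.6042.
n = ((z_{α} + z_β)/C)² + 3.
(1.645 + 0.674) / 0.6042 = 2.319 / 0.6042 = 3.838.
n = 3.838² + 3 = 14.73 + 3 = 17.7.
Round up.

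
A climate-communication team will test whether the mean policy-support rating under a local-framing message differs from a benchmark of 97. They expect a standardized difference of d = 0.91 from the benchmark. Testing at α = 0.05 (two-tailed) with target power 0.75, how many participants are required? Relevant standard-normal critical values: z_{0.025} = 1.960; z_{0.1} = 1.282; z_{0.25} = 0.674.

For a one-sample test: n = ((z_{α/2} + z_β) / d)².
z_{α/2} + z_β = 1.960 + 0.674 = 2.634.
n = (2.634 / 0.91)² = 2.895² = 8.38.
Round up.

n = 9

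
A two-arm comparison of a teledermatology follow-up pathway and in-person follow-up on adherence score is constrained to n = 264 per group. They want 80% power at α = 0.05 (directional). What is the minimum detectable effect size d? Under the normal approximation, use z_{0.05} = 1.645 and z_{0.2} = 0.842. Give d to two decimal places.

For two independent groups of n = 264 each: d_min = (z_{α} + z_β)·√(2/n).
z-sum = 1.645 + 0.842 = 2.487.
d_min = 2.487 × √(2/264) = 2.487 × 0.0870 = 0.216.

d_min ≈ 0.22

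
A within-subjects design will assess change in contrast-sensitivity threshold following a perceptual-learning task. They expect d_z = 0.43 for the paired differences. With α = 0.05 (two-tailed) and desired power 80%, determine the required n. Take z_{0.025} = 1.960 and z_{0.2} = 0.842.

For a paired (one-sample on differences) test: n = ((z_{α/2} + z_β) / d)².
z_{α/2} + z_β = 1.960 + 0.842 = 2.802.
n = (2.802 / 0.43)² = 6.516² = 42.46.
Round up.

n = 43 pairs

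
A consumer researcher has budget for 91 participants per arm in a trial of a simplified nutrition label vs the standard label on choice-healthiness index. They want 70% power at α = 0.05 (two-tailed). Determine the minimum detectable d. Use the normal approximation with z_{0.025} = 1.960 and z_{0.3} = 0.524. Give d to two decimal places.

For two independent groups of n = 91 each: d_min = (z_{α/2} + z_β)·√(2/n).
z-sum = 1.960 + 0.524 = 2.484.
d_min = 2.484 × √(2/91) = 2.484 × 0.1482 = 0.368.

d_min ≈ 0.37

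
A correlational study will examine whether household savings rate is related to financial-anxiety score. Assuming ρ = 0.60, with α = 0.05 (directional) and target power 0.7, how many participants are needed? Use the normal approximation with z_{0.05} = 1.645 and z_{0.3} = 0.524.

n = 13

Fisher's z: C = ½·ln((1+r)/(1−r)) = ½·ln(4.0000) = 0.6931.
n = ((z_{α} + z_β)/C)² + 3.
(1.645 + 0.524) / 0.6931 = 2.169 / 0.6931 = 3.129.
n = 3.129² + 3 = 9.79 + 3 = 12.8.
Round up.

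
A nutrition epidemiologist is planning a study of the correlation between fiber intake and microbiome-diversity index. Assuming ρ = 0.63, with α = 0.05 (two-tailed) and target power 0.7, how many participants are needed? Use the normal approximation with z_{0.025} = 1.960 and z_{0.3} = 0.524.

Fisher's z: C = ½·ln((1+r)/(1−r)) = ½·ln(4.4054) = 0.7414.
n = ((z_{α/2} + z_β)/C)² + 3.
(1.960 + 0.524) / 0.7414 = 2.484 / 0.7414 = 3.350.
n = 3.350² + 3 = 11.23 + 3 = 14.2.
Round up.

n = 15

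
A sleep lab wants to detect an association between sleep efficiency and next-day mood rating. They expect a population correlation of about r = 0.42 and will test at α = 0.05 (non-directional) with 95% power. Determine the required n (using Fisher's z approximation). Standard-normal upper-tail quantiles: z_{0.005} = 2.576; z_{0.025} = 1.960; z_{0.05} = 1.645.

Fisher's z: C = ½·ln((1+r)/(1−r)) = ½·ln(2.4483) = 0.4477.
n = ((z_{α/2} + z_β)/C)² + 3.
(1.960 + 1.645) / 0.4477 = 3.605 / 0.4477 = 8.052.
n = 8.052² + 3 = 64.84 + 3 = 67.8.
Round up.

n = 68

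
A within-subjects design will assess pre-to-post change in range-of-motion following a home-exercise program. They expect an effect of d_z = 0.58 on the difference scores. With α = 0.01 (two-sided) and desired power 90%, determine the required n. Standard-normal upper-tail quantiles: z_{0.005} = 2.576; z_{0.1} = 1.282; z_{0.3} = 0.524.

n = 45 pairs

For a paired (one-sample on differences) test: n = ((z_{α/2} + z_β) / d)².
z_{α/2} + z_β = 2.576 + 1.282 = 3.858.
n = (3.858 / 0.58)² = 6.652² = 44.25.
Round up.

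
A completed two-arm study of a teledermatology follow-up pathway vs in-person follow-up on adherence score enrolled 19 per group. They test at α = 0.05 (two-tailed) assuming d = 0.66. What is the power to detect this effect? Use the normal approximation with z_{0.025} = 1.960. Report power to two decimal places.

For two equal groups, power = Φ(d·√(n/2) − z_{α/2}).
d·√(n/2) = 0.66 × √(19/2) = 0.66 × 3.082 = 2.034.
z_β = 2.034 − 1.960 = 0.074.
Power = Φ(0.074) = 0.530.

power ≈ 0.53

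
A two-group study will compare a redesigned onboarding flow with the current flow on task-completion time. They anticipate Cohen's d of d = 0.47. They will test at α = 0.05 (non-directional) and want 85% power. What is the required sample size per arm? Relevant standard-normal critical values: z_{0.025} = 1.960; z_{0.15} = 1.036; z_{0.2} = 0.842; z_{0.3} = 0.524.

For two independent groups with equal n: n = 2·((z_{α/2} + z_β) / d)².
z_{α/2} + z_β = 1.960 + 1.036 = 2.996.
n = 2 × (2.996 / 0.47)² = 2 × 6.374² = 2 × 40.63 = 81.3.
Round up to the next whole participant.

n = 82 per group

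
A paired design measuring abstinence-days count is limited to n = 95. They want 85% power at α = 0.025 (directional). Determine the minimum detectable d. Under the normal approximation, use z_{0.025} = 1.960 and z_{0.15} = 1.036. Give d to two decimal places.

For a single sample (or paired design) of n = 95: d_min = (z_{α} + z_β)/√n.
z-sum = 1.960 + 1.036 = 2.996.
d_min = 2.996 / √95 = 2.996 / 9.747 = 0.307.

d_min ≈ 0.31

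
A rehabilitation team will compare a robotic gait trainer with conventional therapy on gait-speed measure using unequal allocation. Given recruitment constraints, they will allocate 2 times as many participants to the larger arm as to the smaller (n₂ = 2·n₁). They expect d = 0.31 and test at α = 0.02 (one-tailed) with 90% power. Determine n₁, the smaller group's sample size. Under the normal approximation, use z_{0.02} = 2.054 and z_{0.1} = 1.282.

With allocation ratio k = n₂/n₁ = 2, Var(x̄₁−x̄₂) = σ²(1/n₁ + 1/(k·n₁)) = σ²·(k+1)/(k·n₁).
So n₁ = (1 + 1/k)·((z_{α} + z_β)/d)² = 1.500 × (3.336/0.31)².
n₁ = 1.500 × 115.81 = 173.7.
Round up: n₁ = 174, giving n₂ = 2 × 174 = 348.

n₁ = 174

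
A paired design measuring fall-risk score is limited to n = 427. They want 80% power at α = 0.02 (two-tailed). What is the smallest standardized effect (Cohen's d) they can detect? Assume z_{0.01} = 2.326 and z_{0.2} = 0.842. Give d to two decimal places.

d_min ≈ 0.15

For a single sample (or paired design) of n = 427: d_min = (z_{α/2} + z_β)/√n.
z-sum = 2.326 + 0.842 = 3.168.
d_min = 3.168 / √427 = 3.168 / 20.664 = 0.153.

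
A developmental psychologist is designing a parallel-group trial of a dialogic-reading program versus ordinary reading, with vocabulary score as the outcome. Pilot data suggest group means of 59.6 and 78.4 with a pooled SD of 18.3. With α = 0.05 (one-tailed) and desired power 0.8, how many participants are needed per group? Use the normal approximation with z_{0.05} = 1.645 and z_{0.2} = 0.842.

n = 12 per group

Cohen's d = |M₁ − M₂| / SD_pooled = |59.6 − 78.4| / 18.3 = 18.8 / 18.3 = 1.027.
For two independent groups with equal n: n = 2·((z_{α} + z_β) / d)².
z_{α} + z_β = 1.645 + 0.842 = 2.487.
n = 2 × (2.487 / 1.027)² = 2 × 2.422² = 2 × 5.86 = 11.7.
Round up to the next whole participant.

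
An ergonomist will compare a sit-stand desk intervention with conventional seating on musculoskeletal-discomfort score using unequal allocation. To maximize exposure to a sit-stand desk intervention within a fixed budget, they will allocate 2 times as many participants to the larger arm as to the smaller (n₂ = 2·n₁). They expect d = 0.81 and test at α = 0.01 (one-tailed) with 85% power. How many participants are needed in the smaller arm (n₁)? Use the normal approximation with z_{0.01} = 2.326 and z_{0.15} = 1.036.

n₁ = 26

With allocation ratio k = n₂/n₁ = 2, Var(x̄₁−x̄₂) = σ²(1/n₁ + 1/(k·n₁)) = σ²·(k+1)/(k·n₁).
So n₁ = (1 + 1/k)·((z_{α} + z_β)/d)² = 1.500 × (3.362/0.81)².
n₁ = 1.500 × 17.23 = 25.8.
Round up: n₁ = 26, giving n₂ = 2 × 26 = 52.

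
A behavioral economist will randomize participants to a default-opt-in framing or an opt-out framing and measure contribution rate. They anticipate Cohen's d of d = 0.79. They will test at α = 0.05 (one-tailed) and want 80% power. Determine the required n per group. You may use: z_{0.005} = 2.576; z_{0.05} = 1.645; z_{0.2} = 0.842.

n = 20 per group

For two independent groups with equal n: n = 2·((z_{α} + z_β) / d)².
z_{α} + z_β = 1.645 + 0.842 = 2.487.
n = 2 × (2.487 / 0.79)² = 2 × 3.148² = 2 × 9.91 = 19.8.
Round up to the next whole participant.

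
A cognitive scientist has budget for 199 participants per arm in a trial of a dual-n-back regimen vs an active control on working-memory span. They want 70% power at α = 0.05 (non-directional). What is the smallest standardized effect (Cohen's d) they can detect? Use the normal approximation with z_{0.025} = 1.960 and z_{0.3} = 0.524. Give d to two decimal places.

For two independent groups of n = 199 each: d_min = (z_{α/2} + z_β)·√(2/n).
z-sum = 1.960 + 0.524 = 2.484.
d_min = 2.484 × √(2/199) = 2.484 × 0.1003 = 0.249.

d_min ≈ 0.25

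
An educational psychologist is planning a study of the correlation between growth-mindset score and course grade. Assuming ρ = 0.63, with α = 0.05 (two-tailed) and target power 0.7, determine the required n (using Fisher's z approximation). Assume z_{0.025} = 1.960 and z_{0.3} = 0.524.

n = 15

Fisher's z: C = ½·ln((1+r)/(1−r)) = ½·ln(4.4054) = 0.7414.
n = ((z_{α/2} + z_β)/C)² + 3.
(1.960 + 0.524) / 0.7414 = 2.484 / 0.7414 = 3.350.
n = 3.350² + 3 = 11.23 + 3 = 14.2.
Round up.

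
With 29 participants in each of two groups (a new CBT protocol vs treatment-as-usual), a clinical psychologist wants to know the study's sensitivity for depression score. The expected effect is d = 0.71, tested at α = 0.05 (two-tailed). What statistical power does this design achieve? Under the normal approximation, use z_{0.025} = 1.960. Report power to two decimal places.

For two equal groups, power = Φ(d·√(n/2) − z_{α/2}).
d·√(n/2) = 0.71 × √(29/2) = 0.71 × 3.808 = 2.704.
z_β = 2.704 − 1.960 = 0.744.
Power = Φ(0.744) = 0.771.

power ≈ 0.77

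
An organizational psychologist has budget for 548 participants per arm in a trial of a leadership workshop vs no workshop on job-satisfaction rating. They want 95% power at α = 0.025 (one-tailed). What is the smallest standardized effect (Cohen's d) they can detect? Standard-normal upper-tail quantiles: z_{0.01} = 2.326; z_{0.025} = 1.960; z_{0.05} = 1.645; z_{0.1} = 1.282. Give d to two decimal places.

For two independent groups of n = 548 each: d_min = (z_{α} + z_β)·√(2/n).
z-sum = 1.960 + 1.645 = 3.605.
d_min = 3.605 × √(2/548) = 3.605 × 0.0604 = 0.218.

d_min ≈ 0.22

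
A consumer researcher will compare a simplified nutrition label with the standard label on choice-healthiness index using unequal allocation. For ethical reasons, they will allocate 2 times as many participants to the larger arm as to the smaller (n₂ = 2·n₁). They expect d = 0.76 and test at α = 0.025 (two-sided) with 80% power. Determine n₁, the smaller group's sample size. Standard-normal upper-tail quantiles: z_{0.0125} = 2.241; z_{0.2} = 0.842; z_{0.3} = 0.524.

n₁ = 25

With allocation ratio k = n₂/n₁ = 2, Var(x̄₁−x̄₂) = σ²(1/n₁ + 1/(k·n₁)) = σ²·(k+1)/(k·n₁).
So n₁ = (1 + 1/k)·((z_{α/2} + z_β)/d)² = 1.500 × (3.083/0.76)².
n₁ = 1.500 × 16.46 = 24.7.
Round up: n₁ = 25, giving n₂ = 2 × 25 = 50.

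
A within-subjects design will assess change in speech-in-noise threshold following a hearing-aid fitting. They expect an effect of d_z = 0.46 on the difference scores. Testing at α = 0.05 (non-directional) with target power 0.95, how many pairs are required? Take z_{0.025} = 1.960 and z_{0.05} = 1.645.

For a paired (one-sample on differences) test: n = ((z_{α/2} + z_β) / d)².
z_{α/2} + z_β = 1.960 + 1.645 = 3.605.
n = (3.605 / 0.46)² = 7.837² = 61.42.
Round up.

n = 62 pairs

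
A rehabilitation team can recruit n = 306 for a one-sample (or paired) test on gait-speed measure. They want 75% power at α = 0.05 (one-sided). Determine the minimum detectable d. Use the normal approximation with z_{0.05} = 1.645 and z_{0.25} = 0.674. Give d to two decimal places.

For a single sample (or paired design) of n = 306: d_min = (z_{α} + z_β)/√n.
z-sum = 1.645 + 0.674 = 2.319.
d_min = 2.319 / √306 = 2.319 / 17.493 = 0.133.

d_min ≈ 0.13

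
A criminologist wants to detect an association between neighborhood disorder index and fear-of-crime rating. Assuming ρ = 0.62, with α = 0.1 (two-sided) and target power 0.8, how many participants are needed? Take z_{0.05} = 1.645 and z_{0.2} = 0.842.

n = 15

Fisher's z: C = ½·ln((1+r)/(1−r)) = ½·ln(4.2632) = 0.7250.
n = ((z_{α/2} + z_β)/C)² + 3.
(1.645 + 0.842) / 0.7250 = 2.487 / 0.7250 = 3.430.
n = 3.430² + 3 = 11.77 + 3 = 14.8.
Round up.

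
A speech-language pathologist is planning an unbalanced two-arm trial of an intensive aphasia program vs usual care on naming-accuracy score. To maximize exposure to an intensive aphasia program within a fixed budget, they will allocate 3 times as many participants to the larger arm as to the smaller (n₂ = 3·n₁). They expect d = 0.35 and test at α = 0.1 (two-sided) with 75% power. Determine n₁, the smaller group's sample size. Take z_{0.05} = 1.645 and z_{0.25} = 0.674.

With allocation ratio k = n₂/n₁ = 3, Var(x̄₁−x̄₂) = σ²(1/n₁ + 1/(k·n₁)) = σ²·(k+1)/(k·n₁).
So n₁ = (1 + 1/k)·((z_{α/2} + z_β)/d)² = 1.333 × (2.319/0.35)².
n₁ = 1.333 × 43.90 = 58.5.
Round up: n₁ = 59, giving n₂ = 3 × 59 = 177.

n₁ = 59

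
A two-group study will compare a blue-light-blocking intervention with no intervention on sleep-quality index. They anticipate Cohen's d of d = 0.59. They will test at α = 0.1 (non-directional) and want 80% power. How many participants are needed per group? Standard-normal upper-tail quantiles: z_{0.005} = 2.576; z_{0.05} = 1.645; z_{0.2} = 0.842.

For two independent groups with equal n: n = 2·((z_{α/2} + z_β) / d)².
z_{α/2} + z_β = 1.645 + 0.842 = 2.487.
n = 2 × (2.487 / 0.59)² = 2 × 4.215² = 2 × 17.77 = 35.5.
Round up to the next whole participant.

n = 36 per group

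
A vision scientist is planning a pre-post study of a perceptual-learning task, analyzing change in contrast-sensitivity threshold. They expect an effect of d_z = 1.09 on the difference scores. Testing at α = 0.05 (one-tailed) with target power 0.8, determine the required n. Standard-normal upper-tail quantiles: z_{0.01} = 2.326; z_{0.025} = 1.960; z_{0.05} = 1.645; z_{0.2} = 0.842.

For a paired (one-sample on differences) test: n = ((z_{α} + z_β) / d)².
z_{α} + z_β = 1.645 + 0.842 = 2.487.
n = (2.487 / 1.09)² = 2.282² = 5.21.
Round up.

n = 6 pairs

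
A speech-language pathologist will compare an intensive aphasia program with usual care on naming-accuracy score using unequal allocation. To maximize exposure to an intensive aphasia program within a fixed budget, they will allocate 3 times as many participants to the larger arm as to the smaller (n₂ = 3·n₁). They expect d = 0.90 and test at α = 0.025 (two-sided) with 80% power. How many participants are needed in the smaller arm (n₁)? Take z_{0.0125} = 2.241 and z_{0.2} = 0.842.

With allocation ratio k = n₂/n₁ = 3, Var(x̄₁−x̄₂) = σ²(1/n₁ + 1/(k·n₁)) = σ²·(k+1)/(k·n₁).
So n₁ = (1 + 1/k)·((z_{α/2} + z_β)/d)² = 1.333 × (3.083/0.90)².
n₁ = 1.333 × 11.73 = 15.6.
Round up: n₁ = 16, giving n₂ = 3 × 16 = 48.

n₁ = 16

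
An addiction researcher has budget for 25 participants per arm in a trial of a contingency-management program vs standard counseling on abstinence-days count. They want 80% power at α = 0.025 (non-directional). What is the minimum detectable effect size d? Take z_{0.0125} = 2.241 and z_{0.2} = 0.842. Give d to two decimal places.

For two independent groups of n = 25 each: d_min = (z_{α/2} + z_β)·√(2/n).
z-sum = 2.241 + 0.842 = 3.083.
d_min = 3.083 × √(2/25) = 3.083 × 0.2828 = 0.872.

d_min ≈ 0.87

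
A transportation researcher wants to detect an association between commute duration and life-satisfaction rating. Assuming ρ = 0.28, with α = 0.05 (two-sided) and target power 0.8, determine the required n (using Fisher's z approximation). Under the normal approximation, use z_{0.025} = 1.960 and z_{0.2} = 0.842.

Fisher's z: C = ½·ln((1+r)/(1−r)) = ½·ln(1.7778) = 0.2877.
n = ((z_{α/2} + z_β)/C)² + 3.
(1.960 + 0.842) / 0.2877 = 2.802 / 0.2877 = 9.739.
n = 9.739² + 3 = 94.85 + 3 = 97.9.
Round up.

n = 98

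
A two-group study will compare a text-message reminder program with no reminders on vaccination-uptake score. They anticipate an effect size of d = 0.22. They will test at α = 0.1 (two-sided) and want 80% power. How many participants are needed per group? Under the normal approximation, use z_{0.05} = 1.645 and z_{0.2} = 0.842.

n = 256 per group

For two independent groups with equal n: n = 2·((z_{α/2} + z_β) / d)².
z_{α/2} + z_β = 1.645 + 0.842 = 2.487.
n = 2 × (2.487 / 0.22)² = 2 × 11.305² = 2 × 127.79 = 255.6.
Round up to the next whole participant.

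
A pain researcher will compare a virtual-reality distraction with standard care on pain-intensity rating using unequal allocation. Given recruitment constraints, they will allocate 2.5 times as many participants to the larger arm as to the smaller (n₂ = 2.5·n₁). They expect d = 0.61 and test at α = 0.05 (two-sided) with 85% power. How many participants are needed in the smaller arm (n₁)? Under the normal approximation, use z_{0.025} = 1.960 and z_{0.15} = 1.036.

n₁ = 34

With allocation ratio k = n₂/n₁ = 2.5, Var(x̄₁−x̄₂) = σ²(1/n₁ + 1/(k·n₁)) = σ²·(k+1)/(k·n₁).
So n₁ = (1 + 1/k)·((z_{α/2} + z_β)/d)² = 1.400 × (2.996/0.61)².
n₁ = 1.400 × 24.12 = 33.8.
Round up: n₁ = 34, giving n₂ = 2.5 × 34 = 85.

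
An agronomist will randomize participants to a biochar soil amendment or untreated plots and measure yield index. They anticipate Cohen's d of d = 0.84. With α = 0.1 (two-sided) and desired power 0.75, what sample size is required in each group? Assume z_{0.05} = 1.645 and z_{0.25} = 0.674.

n = 16 per group

For two independent groups with equal n: n = 2·((z_{α/2} + z_β) / d)².
z_{α/2} + z_β = 1.645 + 0.674 = 2.319.
n = 2 × (2.319 / 0.84)² = 2 × 2.761² = 2 × 7.62 = 15.2.
Round up to the next whole participant.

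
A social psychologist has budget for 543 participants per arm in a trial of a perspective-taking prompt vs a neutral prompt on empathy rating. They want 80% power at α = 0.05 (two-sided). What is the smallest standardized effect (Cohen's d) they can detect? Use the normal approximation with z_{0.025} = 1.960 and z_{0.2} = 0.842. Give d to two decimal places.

d_min ≈ 0.17

For two independent groups of n = 543 each: d_min = (z_{α/2} + z_β)·√(2/n).
z-sum = 1.960 + 0.842 = 2.802.
d_min = 2.802 × √(2/543) = 2.802 × 0.0607 = 0.170.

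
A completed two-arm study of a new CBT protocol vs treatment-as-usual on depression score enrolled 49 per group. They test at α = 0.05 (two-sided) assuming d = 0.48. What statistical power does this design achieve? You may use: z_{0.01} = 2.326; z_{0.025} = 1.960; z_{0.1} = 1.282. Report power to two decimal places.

power ≈ 0.66

For two equal groups, power = Φ(d·√(n/2) − z_{α/2}).
d·√(n/2) = 0.48 × √(49/2) = 0.48 × 4.950 = 2.376.
z_β = 2.376 − 1.960 = 0.416.
Power = Φ(0.416) = 0.661.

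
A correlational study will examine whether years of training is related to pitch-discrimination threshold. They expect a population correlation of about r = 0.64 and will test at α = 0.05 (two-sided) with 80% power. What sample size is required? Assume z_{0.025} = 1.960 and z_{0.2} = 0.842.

n = 17

Fisher's z: C = ½·ln((1+r)/(1−r)) = ½·ln(4.5556) = 0.7582.
n = ((z_{α/2} + z_β)/C)² + 3.
(1.960 + 0.842) / 0.7582 = 2.802 / 0.7582 = 3.696.
n = 3.696² + 3 = 13.66 + 3 = 16.7.
Round up.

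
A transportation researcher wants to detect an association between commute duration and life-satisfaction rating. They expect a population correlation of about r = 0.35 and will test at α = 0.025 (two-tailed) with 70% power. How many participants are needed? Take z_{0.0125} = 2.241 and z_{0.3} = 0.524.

Fisher's z: C = ½·ln((1+r)/(1−r)) = ½·ln(2.0769) = 0.3654.
n = ((z_{α/2} + z_β)/C)² + 3.
(2.241 + 0.524) / 0.3654 = 2.765 / 0.3654 = 7.567.
n = 7.567² + 3 = 57.26 + 3 = 60.3.
Round up.

n = 61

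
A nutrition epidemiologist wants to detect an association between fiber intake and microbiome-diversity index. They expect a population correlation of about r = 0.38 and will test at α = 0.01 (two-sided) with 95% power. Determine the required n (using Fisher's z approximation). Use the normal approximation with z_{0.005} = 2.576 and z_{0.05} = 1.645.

n = 115

Fisher's z: C = ½·ln((1+r)/(1−r)) = ½·ln(2.2258) = 0.4001.
n = ((z_{α/2} + z_β)/C)² + 3.
(2.576 + 1.645) / 0.4001 = 4.221 / 0.4001 = 10.550.
n = 10.550² + 3 = 111.30 + 3 = 114.3.
Round up.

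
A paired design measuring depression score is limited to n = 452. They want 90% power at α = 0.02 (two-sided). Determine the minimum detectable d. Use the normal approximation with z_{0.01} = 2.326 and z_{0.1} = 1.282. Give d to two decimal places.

d_min ≈ 0.17

For a single sample (or paired design) of n = 452: d_min = (z_{α/2} + z_β)/√n.
z-sum = 2.326 + 1.282 = 3.608.
d_min = 3.608 / √452 = 3.608 / 21.260 = 0.170.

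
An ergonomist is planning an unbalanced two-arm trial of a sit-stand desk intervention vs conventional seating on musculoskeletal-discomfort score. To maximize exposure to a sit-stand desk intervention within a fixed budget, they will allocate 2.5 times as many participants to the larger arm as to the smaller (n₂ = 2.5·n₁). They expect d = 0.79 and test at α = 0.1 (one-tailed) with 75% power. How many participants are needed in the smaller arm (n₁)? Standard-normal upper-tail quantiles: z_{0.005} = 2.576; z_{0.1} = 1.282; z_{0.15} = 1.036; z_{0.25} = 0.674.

n₁ = 9

With allocation ratio k = n₂/n₁ = 2.5, Var(x̄₁−x̄₂) = σ²(1/n₁ + 1/(k·n₁)) = σ²·(k+1)/(k·n₁).
So n₁ = (1 + 1/k)·((z_{α} + z_β)/d)² = 1.400 × (1.956/0.79)².
n₁ = 1.400 × 6.13 = 8.6.
Round up: n₁ = 9, giving n₂ = ⌈2.5 × 9⌉ = ⌈22.5⌉ = 23.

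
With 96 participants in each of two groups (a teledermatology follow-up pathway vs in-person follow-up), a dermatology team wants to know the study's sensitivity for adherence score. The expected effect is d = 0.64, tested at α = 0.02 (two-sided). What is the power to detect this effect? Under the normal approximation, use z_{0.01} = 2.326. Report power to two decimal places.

For two equal groups, power = Φ(d·√(n/2) − z_{α/2}).
d·√(n/2) = 0.64 × √(96/2) = 0.64 × 6.928 = 4.434.
z_β = 4.434 − 2.326 = 2.108.
Power = Φ(2.108) = 0.982.

power ≈ 0.98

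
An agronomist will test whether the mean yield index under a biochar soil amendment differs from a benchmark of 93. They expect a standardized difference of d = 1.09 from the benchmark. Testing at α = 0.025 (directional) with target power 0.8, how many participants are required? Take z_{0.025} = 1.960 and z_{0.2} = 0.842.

For a one-sample test: n = ((z_{α} + z_β) / d)².
z_{α} + z_β = 1.960 + 0.842 = 2.802.
n = (2.802 / 1.09)² = 2.571² = 6.61.
Round up.

n = 7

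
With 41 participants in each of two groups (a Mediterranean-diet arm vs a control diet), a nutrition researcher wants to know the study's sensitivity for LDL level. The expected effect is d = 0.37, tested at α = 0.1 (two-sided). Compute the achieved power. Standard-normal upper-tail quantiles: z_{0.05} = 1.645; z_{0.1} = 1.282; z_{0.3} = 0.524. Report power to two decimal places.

power ≈ 0.51

For two equal groups, power = Φ(d·√(n/2) − z_{α/2}).
d·√(n/2) = 0.37 × √(41/2) = 0.37 × 4.528 = 1.675.
z_β = 1.675 − 1.645 = 0.030.
Power = Φ(0.030) = 0.512.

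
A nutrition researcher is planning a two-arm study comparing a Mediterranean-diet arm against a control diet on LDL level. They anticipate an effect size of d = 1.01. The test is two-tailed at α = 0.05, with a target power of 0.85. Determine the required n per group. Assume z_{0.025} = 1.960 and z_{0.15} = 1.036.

For two independent groups with equal n: n = 2·((z_{α/2} + z_β) / d)².
z_{α/2} + z_β = 1.960 + 1.036 = 2.996.
n = 2 × (2.996 / 1.01)² = 2 × 2.966² = 2 × 8.80 = 17.6.
Round up to the next whole participant.

n = 18 per group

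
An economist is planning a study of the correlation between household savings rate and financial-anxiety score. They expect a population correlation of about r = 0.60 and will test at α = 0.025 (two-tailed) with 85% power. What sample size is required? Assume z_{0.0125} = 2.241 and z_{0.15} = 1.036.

n = 26

Fisher's z: C = ½·ln((1+r)/(1−r)) = ½·ln(4.0000) = 0.6931.
n = ((z_{α/2} + z_β)/C)² + 3.
(2.241 + 1.036) / 0.6931 = 3.277 / 0.6931 = 4.728.
n = 4.728² + 3 = 22.35 + 3 = 25.4.
Round up.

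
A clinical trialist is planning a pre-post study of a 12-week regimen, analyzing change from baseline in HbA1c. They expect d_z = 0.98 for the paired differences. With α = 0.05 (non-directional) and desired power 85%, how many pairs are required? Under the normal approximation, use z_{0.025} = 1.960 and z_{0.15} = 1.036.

n = 10 pairs

For a paired (one-sample on differences) test: n = ((z_{α/2} + z_β) / d)².
z_{α/2} + z_β = 1.960 + 1.036 = 2.996.
n = (2.996 / 0.98)² = 3.057² = 9.35.
Round up.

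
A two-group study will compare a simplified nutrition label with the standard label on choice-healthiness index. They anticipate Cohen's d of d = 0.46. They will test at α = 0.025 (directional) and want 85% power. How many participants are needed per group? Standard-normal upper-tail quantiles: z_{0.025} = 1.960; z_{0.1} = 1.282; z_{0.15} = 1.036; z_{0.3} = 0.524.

For two independent groups with equal n: n = 2·((z_{α} + z_β) / d)².
z_{α} + z_β = 1.960 + 1.036 = 2.996.
n = 2 × (2.996 / 0.46)² = 2 × 6.513² = 2 × 42.42 = 84.8.
Round up to the next whole participant.

n = 85 per group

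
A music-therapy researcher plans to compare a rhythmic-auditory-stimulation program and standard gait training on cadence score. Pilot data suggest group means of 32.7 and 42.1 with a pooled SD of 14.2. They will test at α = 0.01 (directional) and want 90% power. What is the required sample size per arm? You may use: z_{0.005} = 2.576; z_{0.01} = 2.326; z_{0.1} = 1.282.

n = 60 per group

Cohen's d = |M₁ − M₂| / SD_pooled = |32.7 − 42.1| / 14.2 = 9.4 / 14.2 = 0.662.
For two independent groups with equal n: n = 2·((z_{α} + z_β) / d)².
z_{α} + z_β = 2.326 + 1.282 = 3.608.
n = 2 × (3.608 / 0.662)² = 2 × 5.450² = 2 × 29.70 = 59.4.
Round up to the next whole participant.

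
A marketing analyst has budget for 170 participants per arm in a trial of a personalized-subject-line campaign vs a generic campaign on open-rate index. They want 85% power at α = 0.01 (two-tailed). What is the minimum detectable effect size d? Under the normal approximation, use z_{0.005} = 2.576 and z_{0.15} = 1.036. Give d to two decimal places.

For two independent groups of n = 170 each: d_min = (z_{α/2} + z_β)·√(2/n).
z-sum = 2.576 + 1.036 = 3.612.
d_min = 3.612 × √(2/170) = 3.612 × 0.1085 = 0.392.

d_min ≈ 0.39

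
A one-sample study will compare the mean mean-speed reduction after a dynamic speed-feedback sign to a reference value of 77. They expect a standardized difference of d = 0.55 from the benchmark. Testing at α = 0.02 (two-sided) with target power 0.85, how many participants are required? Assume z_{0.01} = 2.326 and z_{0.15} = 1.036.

For a one-sample test: n = ((z_{α/2} + z_β) / d)².
z_{α/2} + z_β = 2.326 + 1.036 = 3.362.
n = (3.362 / 0.55)² = 6.113² = 37.37.
Round up.

n = 38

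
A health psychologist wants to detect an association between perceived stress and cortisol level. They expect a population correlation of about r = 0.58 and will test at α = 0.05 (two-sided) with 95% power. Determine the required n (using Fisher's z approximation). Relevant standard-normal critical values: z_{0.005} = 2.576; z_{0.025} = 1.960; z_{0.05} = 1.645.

Fisher's z: C = ½·ln((1+r)/(1−r)) = ½·ln(3.7619) = 0.6625.
n = ((z_{α/2} + z_β)/C)² + 3.
(1.960 + 1.645) / 0.6625 = 3.605 / 0.6625 = 5.442.
n = 5.442² + 3 = 29.61 + 3 = 32.6.
Round up.

n = 33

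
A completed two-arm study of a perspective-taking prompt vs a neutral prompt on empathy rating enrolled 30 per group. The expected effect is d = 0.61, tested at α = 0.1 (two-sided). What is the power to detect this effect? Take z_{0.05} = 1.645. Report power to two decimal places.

power ≈ 0.76

For two equal groups, power = Φ(d·√(n/2) − z_{α/2}).
d·√(n/2) = 0.61 × √(30/2) = 0.61 × 3.873 = 2.363.
z_β = 2.363 − 1.645 = 0.718.
Power = Φ(0.718) = 0.763.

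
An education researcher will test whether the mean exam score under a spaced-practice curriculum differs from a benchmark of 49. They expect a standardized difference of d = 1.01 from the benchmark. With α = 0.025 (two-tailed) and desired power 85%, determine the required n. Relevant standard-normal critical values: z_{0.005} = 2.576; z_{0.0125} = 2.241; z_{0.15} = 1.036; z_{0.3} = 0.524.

For a one-sample test: n = ((z_{α/2} + z_β) / d)².
z_{α/2} + z_β = 2.241 + 1.036 = 3.277.
n = (3.277 / 1.01)² = 3.245² = 10.53.
Round up.

n = 11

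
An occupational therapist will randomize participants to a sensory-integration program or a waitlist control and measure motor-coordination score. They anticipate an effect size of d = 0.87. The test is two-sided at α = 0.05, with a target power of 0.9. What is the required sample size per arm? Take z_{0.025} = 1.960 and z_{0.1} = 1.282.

For two independent groups with equal n: n = 2·((z_{α/2} + z_β) / d)².
z_{α/2} + z_β = 1.960 + 1.282 = 3.242.
n = 2 × (3.242 / 0.87)² = 2 × 3.726² = 2 × 13.89 = 27.8.
Round up to the next whole participant.

n = 28 per group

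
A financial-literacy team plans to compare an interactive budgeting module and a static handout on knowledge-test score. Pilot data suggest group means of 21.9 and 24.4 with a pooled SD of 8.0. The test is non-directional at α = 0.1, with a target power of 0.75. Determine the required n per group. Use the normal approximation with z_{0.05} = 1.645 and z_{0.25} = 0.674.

Cohen's d = |M₁ − M₂| / SD_pooled = |21.9 − 24.4| / 8.0 = 2.5 / 8.0 = 0.312.
For two independent groups with equal n: n = 2·((z_{α/2} + z_β) / d)².
z_{α/2} + z_β = 1.645 + 0.674 = 2.319.
n = 2 × (2.319 / 0.312)² = 2 × 7.433² = 2 × 55.24 = 110.5.
Round up to the next whole participant.

n = 111 per group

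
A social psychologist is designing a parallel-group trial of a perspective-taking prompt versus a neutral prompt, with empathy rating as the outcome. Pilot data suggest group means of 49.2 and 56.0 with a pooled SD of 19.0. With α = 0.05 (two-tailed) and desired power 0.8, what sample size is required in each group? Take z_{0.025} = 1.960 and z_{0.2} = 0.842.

n = 123 per group

Cohen's d = |M₁ − M₂| / SD_pooled = |49.2 − 56.0| / 19.0 = 6.8 / 19.0 = 0.358.
For two independent groups with equal n: n = 2·((z_{α/2} + z_β) / d)².
z_{α/2} + z_β = 1.960 + 0.842 = 2.802.
n = 2 × (2.802 / 0.358)² = 2 × 7.827² = 2 × 61.26 = 122.5.
Round up to the next whole participant.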